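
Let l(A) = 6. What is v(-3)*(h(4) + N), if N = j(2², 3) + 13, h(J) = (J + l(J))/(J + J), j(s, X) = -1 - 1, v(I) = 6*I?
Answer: -441/2 ≈ -220.50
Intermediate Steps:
j(s, X) = -2
h(J) = (6 + J)/(2*J) (h(J) = (J + 6)/(J + J) = (6 + J)/((2*J)) = (6 + J)*(1/(2*J)) = (6 + J)/(2*J))
N = 11 (N = -2 + 13 = 11)
v(-3)*(h(4) + N) = (6*(-3))*((½)*(6 + 4)/4 + 11) = -18*((½)*(¼)*10 + 11) = -18*(5/4 + 11) = -18*49/4 = -441/2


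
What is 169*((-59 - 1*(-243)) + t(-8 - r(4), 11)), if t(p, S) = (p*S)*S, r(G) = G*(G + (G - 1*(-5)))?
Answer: -1195844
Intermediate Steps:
r(G) = G*(5 + 2*G) (r(G) = G*(G + (G + 5)) = G*(G + (5 + G)) = G*(5 + 2*G))
t(p, S) = p*S² (t(p, S) = (S*p)*S = p*S²)
169*((-59 - 1*(-243)) + t(-8 - r(4), 11)) = 169*((-59 - 1*(-243)) + (-8 - 4*(5 + 2*4))*11²) = 169*((-59 + 243) + (-8 - 4*(5 + 8))*121) = 169*(184 + (-8 - 4*13)*121) = 169*(184 + (-8 - 1*52)*121) = 169*(184 + (-8 - 52)*121) = 169*(184 - 60*121) = 169*(184 - 7260) = 169*(-7076) = -1195844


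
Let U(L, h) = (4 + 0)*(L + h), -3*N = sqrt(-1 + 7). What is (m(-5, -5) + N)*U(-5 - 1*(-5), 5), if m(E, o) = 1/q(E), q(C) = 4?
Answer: 5 - 20*sqrt(6)/3 ≈ -11.330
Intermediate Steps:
N = -sqrt(6)/3 (N = -sqrt(-1 + 7)/3 = -sqrt(6)/3 ≈ -0.81650)
m(E, o) = 1/4
U(L, h) = 4*L + 4*h (U(L, h) = 4*(L + h) = 4*L + 4*h)
(m(-5, -5) + N)*U(-5 - 1*(-5), 5) = (1/4 - sqrt(6)/3)*(4*(-5 - 1*(-5)) + 4*5) = (1/4 - sqrt(6)/3)*(4*(-5 + 5) + 20) = (1/4 - sqrt(6)/3)*(4*0 + 20) = (1/4 - sqrt(6)/3)*(0 + 20) = (1/4 - sqrt(6)/3)*20 = 5 - 20*sqrt(6)/3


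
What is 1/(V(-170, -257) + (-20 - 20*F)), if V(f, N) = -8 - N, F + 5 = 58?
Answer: -1/831 ≈ -0.0012034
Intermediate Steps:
F = 53 (F = -5 + 58 = 53)
1/(V(-170, -257) + (-20 - 20*F)) = 1/((-8 - 1*(-257)) + (-20 - 20*53)) = 1/((-8 + 257) + (-20 - 1060)) = 1/(249 - 1080) = 1/(-831) = -1/831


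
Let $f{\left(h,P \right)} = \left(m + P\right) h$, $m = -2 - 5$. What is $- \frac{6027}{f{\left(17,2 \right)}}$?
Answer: $\frac{6027}{85} \approx 70.906$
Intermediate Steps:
$m = -7$
$f{\left(h,P \right)} = h \left(-7 + P\right)$ ($f{\left(h,P \right)} = \left(-7 + P\right) h = h \left(-7 + P\right)$)
$- \frac{6027}{f{\left(17,2 \right)}} = - \frac{6027}{17 \left(-7 + 2\right)} = - \frac{6027}{17 \left(-5\right)} = - \frac{6027}{-85} = \left(-6027\right) \left(- \frac{1}{85}\right) = \frac{6027}{85}$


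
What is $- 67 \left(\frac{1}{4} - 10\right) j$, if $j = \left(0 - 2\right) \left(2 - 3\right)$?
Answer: $\frac{2613}{2} \approx 1306.5$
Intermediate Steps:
$j = 2$ ($j = \left(-2\right) \left(-1\right) = 2$)
$- 67 \left(\frac{1}{4} - 10\right) j = - 67 \left(\frac{1}{4} - 10\right) 2 = - 67 \left(\left(- \frac{39}{4}\right) 2\right) = \left(-67\right) \left(- \frac{39}{2}\right) = \frac{2613}{2}$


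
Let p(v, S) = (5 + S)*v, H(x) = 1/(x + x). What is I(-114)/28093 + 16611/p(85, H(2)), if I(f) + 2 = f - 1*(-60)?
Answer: 88881492/2387905 ≈ 37.222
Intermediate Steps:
H(x) = 1/(2*x)
p(v, S) = v*(5 + S)
I(f) = 58 + f (I(f) = -2 + (f - 1*(-60)) = -2 + (f + 60) = -2 + (60 + f) = 58 + f)
I(-114)/28093 + 16611/p(85, H(2)) = (58 - 114)/28093 + 16611/((85*(5 + (½)/2))) = -56*1/28093 + 16611/((85*(5 + (½)*(½)))) = -56/28093 + 16611/((85*(5 + ¼))) = -56/28093 + 16611/((85*(21/4))) = -56/28093 + 16611/(1785/4) = -56/28093 + 16611*(4/1785) = -56/28093 + 3164/85 = 88881492/2387905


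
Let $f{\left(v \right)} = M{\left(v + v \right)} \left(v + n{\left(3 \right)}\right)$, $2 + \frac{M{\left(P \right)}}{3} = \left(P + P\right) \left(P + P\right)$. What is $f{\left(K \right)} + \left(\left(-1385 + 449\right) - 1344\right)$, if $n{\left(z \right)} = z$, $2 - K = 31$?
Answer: $-1051692$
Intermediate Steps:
$K = -29$ ($K = 2 - 31 = -29$)
$M{\left(P \right)} = -6 + 12 P^{2}$ ($M{\left(P \right)} = -6 + 3 \left(P + P\right) \left(P + P\right) = -6 + 3 \cdot 2 P 2 P = -6 + 3 \cdot 4 P^{2} = -6 + 12 P^{2}$)
$f{\left(v \right)} = \left(-6 + 48 v^{2}\right) \left(3 + v\right)$ ($f{\left(v \right)} = \left(-6 + 12 \left(v + v\right)^{2}\right) \left(v + 3\right) = \left(-6 + 12 \left(2 v\right)^{2}\right) \left(3 + v\right) = \left(-6 + 12 \cdot 4 v^{2}\right) \left(3 + v\right) = \left(-6 + 48 v^{2}\right) \left(3 + v\right)$)
$f{\left(K \right)} + \left(\left(-1385 + 449\right) - 1344\right) = 6 \left(-1 + 8 \left(-29\right)^{2}\right) \left(3 - 29\right) + \left(\left(-1385 + 449\right) - 1344\right) = 6 \left(-1 + 8 \cdot 841\right) \left(-26\right) - 2280 = 6 \left(-1 + 6728\right) \left(-26\right) - 2280 = 6 \cdot 6727 \left(-26\right) - 2280 = -1049412 - 2280 = -1051692$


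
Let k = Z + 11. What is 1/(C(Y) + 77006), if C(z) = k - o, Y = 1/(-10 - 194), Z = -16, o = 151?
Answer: 1/76850 ≈ 1.3012e-5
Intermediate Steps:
k = -5 (k = -16 + 11 = -5)
Y = -1/204 (Y = 1/(-204) = -1/204 ≈ -0.0049020)
C(z) = -156 (C(z) = -5 - 1*151 = -5 - 151 = -156)
1/(C(Y) + 77006) = 1/(-156 + 77006) = 1/76850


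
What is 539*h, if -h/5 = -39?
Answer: 105105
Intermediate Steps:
h = 195 (h = -5*(-39) = 195)
539*h = 539*195 = 105105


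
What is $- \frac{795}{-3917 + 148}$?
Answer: $\frac{795}{3769} \approx 0.21093$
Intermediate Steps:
$- \frac{795}{-3917 + 148} = - \frac{795}{-3769} = \left(-795\right) \left(- \frac{1}{3769}\right) = \frac{795}{3769}$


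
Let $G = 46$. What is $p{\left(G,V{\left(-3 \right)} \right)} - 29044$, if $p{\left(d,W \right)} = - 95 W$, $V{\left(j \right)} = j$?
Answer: $-28759$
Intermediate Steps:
$p{\left(G,V{\left(-3 \right)} \right)} - 29044 = \left(-95\right) \left(-3\right) - 29044 = 285 - 29044 = -28759$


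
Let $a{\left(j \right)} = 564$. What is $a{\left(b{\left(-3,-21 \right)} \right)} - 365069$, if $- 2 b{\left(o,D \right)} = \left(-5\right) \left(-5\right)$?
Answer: $-364505$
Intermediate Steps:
$b{\left(o,D \right)} = - \frac{25}{2}$ ($b{\left(o,D \right)} = - \frac{\left(-5\right) \left(-5\right)}{2} = \left(- \frac{1}{2}\right) 25 = - \frac{25}{2}$)
$a{\left(b{\left(-3,-21 \right)} \right)} - 365069 = 564 - 365069 = -364505$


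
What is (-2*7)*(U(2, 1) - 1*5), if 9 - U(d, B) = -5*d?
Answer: -196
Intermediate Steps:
U(d, B) = 9 + 5*d (U(d, B) = 9 - (-5)*d = 9 + 5*d)
(-2*7)*(U(2, 1) - 1*5) = (-2*7)*((9 + 5*2) - 1*5) = -14*((9 + 10) - 5) = -14*(19 - 5) = -14*14 = -196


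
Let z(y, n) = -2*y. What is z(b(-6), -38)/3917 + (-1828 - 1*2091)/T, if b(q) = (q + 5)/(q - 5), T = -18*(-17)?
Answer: -168858565/13184622 ≈ -12.807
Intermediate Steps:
T = 306
b(q) = (5 + q)/(-5 + q)
z(b(-6), -38)/3917 + (-1828 - 1*2091)/T = -2*(5 - 6)/(-5 - 6)/3917 + (-1828 - 1*2091)/306 = -2*(-1)/(-11)*(1/3917) + (-1828 - 2091)*(1/306) = -(-2)*(-1)/11*(1/3917) - 3919*1/306 = -2*1/11*(1/3917) - 3919/306 = -2/11*1/3917 - 3919/306 = -2/43087 - 3919/306 = -168858565/13184622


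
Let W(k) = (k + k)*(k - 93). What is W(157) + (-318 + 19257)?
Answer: 39035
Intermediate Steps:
W(k) = 2*k*(-93 + k) (W(k) = (2*k)*(-93 + k) = 2*k*(-93 + k))
W(157) + (-318 + 19257) = 2*157*(-93 + 157) + (-318 + 19257) = 2*157*64 + 18939 = 20096 + 18939 = 39035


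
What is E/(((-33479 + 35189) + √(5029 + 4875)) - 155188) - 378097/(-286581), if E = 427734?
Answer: -825595130843896/562546241631915 - 142578*√619/1962957215 ≈ -1.4694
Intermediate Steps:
E/(((-33479 + 35189) + √(5029 + 4875)) - 155188) - 378097/(-286581) = 427734/(((-33479 + 35189) + √(5029 + 4875)) - 155188) - 378097/(-286581) = 427734/((1710 + √9904) - 155188) - 378097*(-1/286581) = 427734/((1710 + 4*√619) - 155188) + 378097/286581 = 427734/(-153478 + 4*√619) + 378097/286581 = 378097/286581 + 427734/(-153478 + 4*√619)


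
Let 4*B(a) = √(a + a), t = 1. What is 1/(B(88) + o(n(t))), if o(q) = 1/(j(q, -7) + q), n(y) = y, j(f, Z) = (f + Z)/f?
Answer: 5/274 + 25*√11/274 ≈ 0.32086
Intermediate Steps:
j(f, Z) = (Z + f)/f
B(a) = √2*√a/4 (B(a) = √(a + a)/4 = √(2*a)/4 = (√2*√a)/4 = √2*√a/4)
o(q) = 1/(q + (-7 + q)/q) (o(q) = 1/((-7 + q)/q + q) = 1/(q + (-7 + q)/q))
1/(B(88) + o(n(t))) = 1/(√2*√88/4 + 1/(-7 + 1 + 1²)) = 1/(√2*(2*√22)/4 + 1/(-7 + 1 + 1)) = 1/(√11 + 1/(-5)) = 1/(√11 + 1*(-⅕)) = 1/(√11 - ⅕) = 1/(-⅕ + √11)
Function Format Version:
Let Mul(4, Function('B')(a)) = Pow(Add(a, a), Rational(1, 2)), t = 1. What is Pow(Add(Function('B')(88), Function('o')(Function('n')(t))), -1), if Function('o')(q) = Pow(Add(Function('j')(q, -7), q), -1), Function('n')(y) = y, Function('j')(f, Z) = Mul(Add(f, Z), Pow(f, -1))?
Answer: Add(Rational(5, 274), Mul(Rational(25, 274), Pow(11, Rational(1, 2)))) ≈ 0.32086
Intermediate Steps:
Function('j')(f, Z) = Mul(Pow(f, -1), Add(Z, f)) (Function('j')(f, Z) = Mul(Add(Z, f), Pow(f, -1)) = Mul(Pow(f, -1), Add(Z, f)))
Function('B')(a) = Mul(Rational(1, 4), Pow(2, Rational(1, 2)), Pow(a, Rational(1, 2))) (Function('B')(a) = Mul(Rational(1, 4), Pow(Add(a, a), Rational(1, 2))) = Mul(Rational(1, 4), Pow(Mul(2, a), Rational(1, 2))) = Mul(Rational(1, 4), Mul(Pow(2, Rational(1, 2)), Pow(a, Rational(1, 2)))) = Mul(Rational(1, 4), Pow(2, Rational(1, 2)), Pow(a, Rational(1, 2))))
Function('o')(q) = Pow(Add(q, Mul(Pow(q, -1), Add(-7, q))), -1) (Function('o')(q) = Pow(Add(Mul(Pow(q, -1), Add(-7, q)), q), -1) = Pow(Add(q, Mul(Pow(q, -1), Add(-7, q))), -1))
Pow(Add(Function('B')(88), Function('o')(Function('n')(t))), -1) = Pow(Add(Mul(Rational(1, 4), Pow(2, Rational(1, 2)), Pow(88, Rational(1, 2))), Mul(1, Pow(Add(-7, 1, Pow(1, 2)), -1))), -1) = Pow(Add(Mul(Rational(1, 4), Pow(2, Rational(1, 2)), Mul(2, Pow(22, Rational(1, 2)))), Mul(1, Pow(Add(-7, 1, 1), -1))), -1) = Pow(Add(Pow(11, Rational(1, 2)), Mul(1, Pow(-5, -1))), -1) = Pow(Add(Pow(11, Rational(1, 2)), Mul(1, Rational(-1, 5))), -1) = Pow(Add(Pow(11, Rational(1, 2)), Rational(-1, 5)), -1) = Pow(Add(Rational(-1, 5), Pow(11, Rational(1, 2))), -1)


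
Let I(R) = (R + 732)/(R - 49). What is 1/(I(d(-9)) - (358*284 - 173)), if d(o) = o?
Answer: -58/5887665 ≈ -9.8511e-6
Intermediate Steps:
I(R) = (732 + R)/(-49 + R)
1/(I(d(-9)) - (358*284 - 173)) = 1/((732 - 9)/(-49 - 9) - (358*284 - 173)) = 1/(723/(-58) - (101672 - 173)) = 1/(-1/58*723 - 1*101499) = 1/(-723/58 - 101499) = 1/(-5887665/58) = -58/5887665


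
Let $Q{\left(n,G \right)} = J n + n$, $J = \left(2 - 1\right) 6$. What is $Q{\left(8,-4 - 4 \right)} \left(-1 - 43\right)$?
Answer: $-2464$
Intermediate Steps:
$J = 6$ ($J = 1 \cdot 6 = 6$)
$Q{\left(n,G \right)} = 7 n$ ($Q{\left(n,G \right)} = 6 n + n = 7 n$)
$Q{\left(8,-4 - 4 \right)} \left(-1 - 43\right) = 7 \cdot 8 \left(-1 - 43\right) = 56 \left(-44\right) = -2464$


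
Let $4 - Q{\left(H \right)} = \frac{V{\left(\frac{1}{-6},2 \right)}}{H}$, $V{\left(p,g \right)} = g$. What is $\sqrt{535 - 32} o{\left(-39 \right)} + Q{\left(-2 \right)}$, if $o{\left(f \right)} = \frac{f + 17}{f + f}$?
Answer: $5 + \frac{11 \sqrt{503}}{39} \approx 11.326$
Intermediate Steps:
$Q{\left(H \right)} = 4 - \frac{2}{H}$
$o{\left(f \right)} = \frac{17 + f}{2 f}$
$\sqrt{535 - 32} o{\left(-39 \right)} + Q{\left(-2 \right)} = \sqrt{535 - 32} \frac{17 - 39}{2 \left(-39\right)} + \left(4 - \frac{2}{-2}\right) = \sqrt{503} \cdot \frac{1}{2} \left(- \frac{1}{39}\right) \left(-22\right) + \left(4 - -1\right) = \sqrt{503} \cdot \frac{11}{39} + \left(4 + 1\right) = \frac{11 \sqrt{503}}{39} + 5 = 5 + \frac{11 \sqrt{503}}{39}$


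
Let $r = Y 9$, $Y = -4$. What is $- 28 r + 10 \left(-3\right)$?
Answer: $978$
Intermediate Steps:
$r = -36$ ($r = \left(-4\right) 9 = -36$)
$- 28 r + 10 \left(-3\right) = \left(-28\right) \left(-36\right) + 10 \left(-3\right) = 1008 - 30 = 978$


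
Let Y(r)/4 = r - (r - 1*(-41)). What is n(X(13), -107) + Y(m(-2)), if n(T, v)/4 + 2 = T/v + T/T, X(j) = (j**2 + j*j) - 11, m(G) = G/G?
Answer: -19284/107 ≈ -180.22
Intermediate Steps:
m(G) = 1
X(j) = -11 + 2*j**2 (X(j) = (j**2 + j**2) - 11 = 2*j**2 - 11 = -11 + 2*j**2)
Y(r) = -164 (Y(r) = 4*(r - (r - 1*(-41))) = 4*(r - (r + 41)) = 4*(r - (41 + r)) = 4*(r + (-41 - r)) = 4*(-41) = -164)
n(T, v) = -4 + 4*T/v (n(T, v) = -8 + 4*(T/v + T/T) = -8 + 4*(T/v + 1) = -8 + 4*(1 + T/v) = -8 + (4 + 4*T/v) = -4 + 4*T/v)
n(X(13), -107) + Y(m(-2)) = (-4 + 4*(-11 + 2*13**2)/(-107)) - 164 = (-4 + 4*(-11 + 2*169)*(-1/107)) - 164 = (-4 + 4*(-11 + 338)*(-1/107)) - 164 = (-4 + 4*327*(-1/107)) - 164 = (-4 - 1308/107) - 164 = -1736/107 - 164 = -19284/107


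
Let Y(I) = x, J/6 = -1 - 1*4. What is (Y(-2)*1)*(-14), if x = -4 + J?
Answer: 476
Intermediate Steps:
J = -30 (J = 6*(-1 - 1*4) = 6*(-1 - 4) = 6*(-5) = -30)
x = -34 (x = -4 - 30 = -34)
Y(I) = -34
(Y(-2)*1)*(-14) = -34*1*(-14) = -34*(-14) = 476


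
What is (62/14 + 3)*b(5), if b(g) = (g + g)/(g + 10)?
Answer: 104/21 ≈ 4.9524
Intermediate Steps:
b(g) = 2*g/(10 + g) (b(g) = (2*g)/(10 + g) = 2*g/(10 + g))
(62/14 + 3)*b(5) = (62/14 + 3)*(2*5/(10 + 5)) = (62*(1/14) + 3)*(2*5/15) = (31/7 + 3)*(2*5*(1/15)) = (52/7)*(2/3) = 104/21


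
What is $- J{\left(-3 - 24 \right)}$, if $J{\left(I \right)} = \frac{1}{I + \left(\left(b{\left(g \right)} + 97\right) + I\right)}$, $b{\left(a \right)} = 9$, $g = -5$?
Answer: $- \frac{1}{52} \approx -0.019231$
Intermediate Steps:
$J{\left(I \right)} = \frac{1}{106 + 2 I}$ ($J{\left(I \right)} = \frac{1}{I + \left(\left(9 + 97\right) + I\right)} = \frac{1}{I + \left(106 + I\right)} = \frac{1}{106 + 2 I}$)
$- J{\left(-3 - 24 \right)} = - \frac{1}{2 \left(53 - 27\right)} = - \frac{1}{2 \cdot 26} = \left(-1\right) \frac{1}{52} = - \frac{1}{52}$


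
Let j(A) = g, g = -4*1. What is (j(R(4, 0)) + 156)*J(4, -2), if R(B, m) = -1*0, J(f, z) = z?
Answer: -304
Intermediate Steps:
g = -4
R(B, m) = 0
j(A) = -4
(j(R(4, 0)) + 156)*J(4, -2) = (-4 + 156)*(-2) = 152*(-2) = -304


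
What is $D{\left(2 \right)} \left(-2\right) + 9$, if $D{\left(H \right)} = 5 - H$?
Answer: $3$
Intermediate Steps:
$D{\left(2 \right)} \left(-2\right) + 9 = \left(5 - 2\right) \left(-2\right) + 9 = 3 \left(-2\right) + 9 = -6 + 9 = 3$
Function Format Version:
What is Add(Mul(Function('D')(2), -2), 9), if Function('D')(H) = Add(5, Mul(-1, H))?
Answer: 3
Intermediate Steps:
Add(Mul(Function('D')(2), -2), 9) = Add(Mul(Add(5, Mul(-1, 2)), -2), 9) = Add(Mul(Add(5, -2), -2), 9) = Add(Mul(3, -2), 9) = Add(-6, 9) = 3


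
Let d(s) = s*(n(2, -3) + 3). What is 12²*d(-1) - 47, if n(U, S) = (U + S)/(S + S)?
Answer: -503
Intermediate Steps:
n(U, S) = (S + U)/(2*S) (n(U, S) = (S + U)/((2*S)) = (S + U)*(1/(2*S)) = (S + U)/(2*S))
d(s) = 19*s/6 (d(s) = s*((½)*(-3 + 2)/(-3) + 3) = s*((½)*(-⅓)*(-1) + 3) = s*(⅙ + 3) = s*(19/6) = 19*s/6)
12²*d(-1) - 47 = 12²*((19/6)*(-1)) - 47 = 144*(-19/6) - 47 = -456 - 47 = -503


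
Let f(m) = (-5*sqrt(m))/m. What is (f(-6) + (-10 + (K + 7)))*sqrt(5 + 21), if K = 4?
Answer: sqrt(26) + 5*I*sqrt(39)/3 ≈ 5.099 + 10.408*I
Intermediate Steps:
f(m) = -5/sqrt(m)
(f(-6) + (-10 + (K + 7)))*sqrt(5 + 21) = (-(-5)*I*sqrt(6)/6 + (-10 + (4 + 7)))*sqrt(5 + 21) = (-(-5)*I*sqrt(6)/6 + (-10 + 11))*sqrt(26) = (5*I*sqrt(6)/6 + 1)*sqrt(26) = (1 + 5*I*sqrt(6)/6)*sqrt(26) = sqrt(26)*(1 + 5*I*sqrt(6)/6)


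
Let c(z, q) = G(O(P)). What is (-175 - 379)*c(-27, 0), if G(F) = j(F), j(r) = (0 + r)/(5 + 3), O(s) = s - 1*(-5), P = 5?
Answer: -1385/2 ≈ -692.50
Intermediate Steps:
O(s) = 5 + s (O(s) = s + 5 = 5 + s)
j(r) = r/8
G(F) = F/8
c(z, q) = 5/4 (c(z, q) = (5 + 5)/8 = (1/8)*10 = 5/4)
(-175 - 379)*c(-27, 0) = (-175 - 379)*(5/4) = -554*5/4 = -1385/2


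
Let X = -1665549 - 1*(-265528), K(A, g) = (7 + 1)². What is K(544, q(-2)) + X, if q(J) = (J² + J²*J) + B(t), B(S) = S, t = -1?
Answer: -1399957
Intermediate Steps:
q(J) = -1 + J² + J³ (q(J) = (J² + J²*J) - 1 = (J² + J³) - 1 = -1 + J² + J³)
K(A, g) = 64 (K(A, g) = 8² = 64)
X = -1400021 (X = -1665549 + 265528 = -1400021)
K(544, q(-2)) + X = 64 - 1400021 = -1399957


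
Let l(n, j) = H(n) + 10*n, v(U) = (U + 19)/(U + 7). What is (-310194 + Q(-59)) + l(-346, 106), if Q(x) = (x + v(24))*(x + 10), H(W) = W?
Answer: -9646486/31 ≈ -3.1118e+5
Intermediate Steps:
v(U) = (19 + U)/(7 + U)
l(n, j) = 11*n (l(n, j) = n + 10*n = 11*n)
Q(x) = (10 + x)*(43/31 + x) (Q(x) = (x + (19 + 24)/(7 + 24))*(x + 10) = (x + 43/31)*(10 + x) = (43/31 + x)*(10 + x) = (10 + x)*(43/31 + x))
(-310194 + Q(-59)) + l(-346, 106) = (-310194 + (430/31 + (-59)² + (353/31)*(-59))) + 11*(-346) = (-310194 + (430/31 + 3481 - 20827/31)) - 3806 = (-310194 + 87514/31) - 3806 = -9528500/31 - 3806 = -9646486/31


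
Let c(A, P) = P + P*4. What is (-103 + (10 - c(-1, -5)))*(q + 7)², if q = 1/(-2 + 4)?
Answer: -3825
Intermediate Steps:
q = ½ (q = 1/2 = ½ ≈ 0.50000)
c(A, P) = 5*P (c(A, P) = P + 4*P = 5*P)
(-103 + (10 - c(-1, -5)))*(q + 7)² = (-103 + (10 - 5*(-5)))*(½ + 7)² = (-103 + (10 - 1*(-25)))*(15/2)² = (-103 + (10 + 25))*(225/4) = (-103 + 35)*(225/4) = -68*225/4 = -3825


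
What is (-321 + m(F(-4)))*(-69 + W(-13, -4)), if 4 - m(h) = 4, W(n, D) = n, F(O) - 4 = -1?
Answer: 26322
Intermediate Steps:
F(O) = 3 (F(O) = 4 - 1 = 3)
m(h) = 0 (m(h) = 4 - 1*4 = 4 - 4 = 0)
(-321 + m(F(-4)))*(-69 + W(-13, -4)) = (-321 + 0)*(-69 - 13) = -321*(-82) = 26322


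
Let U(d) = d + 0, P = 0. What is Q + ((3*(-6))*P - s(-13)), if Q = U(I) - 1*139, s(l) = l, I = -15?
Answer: -141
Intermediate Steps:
U(d) = d
Q = -154 (Q = -15 - 1*139 = -15 - 139 = -154)
Q + ((3*(-6))*P - s(-13)) = -154 + ((3*(-6))*0 - 1*(-13)) = -154 + (-18*0 + 13) = -154 + (0 + 13) = -154 + 13 = -141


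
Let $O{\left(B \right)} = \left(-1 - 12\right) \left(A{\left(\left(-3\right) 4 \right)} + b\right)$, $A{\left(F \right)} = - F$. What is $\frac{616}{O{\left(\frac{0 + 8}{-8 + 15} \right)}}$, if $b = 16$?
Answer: $- \frac{22}{13} \approx -1.6923$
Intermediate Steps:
$O{\left(B \right)} = -364$ ($O{\left(B \right)} = \left(-1 - 12\right) \left(- \left(-3\right) 4 + 16\right) = - 13 \left(\left(-1\right) \left(-12\right) + 16\right) = - 13 \left(12 + 16\right) = \left(-13\right) 28 = -364$)
$\frac{616}{O{\left(\frac{0 + 8}{-8 + 15} \right)}} = \frac{616}{-364} = 616 \left(- \frac{1}{364}\right) = - \frac{22}{13}$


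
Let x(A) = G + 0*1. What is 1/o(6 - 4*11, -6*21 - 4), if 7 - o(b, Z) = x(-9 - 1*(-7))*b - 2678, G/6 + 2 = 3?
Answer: 1/2913 ≈ 0.00034329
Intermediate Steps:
G = 6 (G = -12 + 6*3 = -12 + 18 = 6)
x(A) = 6 (x(A) = 6 + 0*1 = 6 + 0 = 6)
o(b, Z) = 2685 - 6*b (o(b, Z) = 7 - (6*b - 2678) = 7 - (-2678 + 6*b) = 7 + (2678 - 6*b) = 2685 - 6*b)
1/o(6 - 4*11, -6*21 - 4) = 1/(2685 - 6*(6 - 4*11)) = 1/(2685 - 6*(6 - 44)) = 1/(2685 - 6*(-38)) = 1/(2685 + 228) = 1/2913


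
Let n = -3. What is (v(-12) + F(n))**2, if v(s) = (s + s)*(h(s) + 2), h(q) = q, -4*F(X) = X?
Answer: 927369/16 ≈ 57961.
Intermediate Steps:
F(X) = -X/4
v(s) = 2*s*(2 + s) (v(s) = (s + s)*(s + 2) = (2*s)*(2 + s) = 2*s*(2 + s))
(v(-12) + F(n))**2 = (2*(-12)*(2 - 12) - 1/4*(-3))**2 = (2*(-12)*(-10) + 3/4)**2 = (240 + 3/4)**2 = (963/4)**2 = 927369/16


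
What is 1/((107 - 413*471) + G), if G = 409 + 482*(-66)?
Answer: -1/225819 ≈ -4.4283e-6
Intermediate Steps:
G = -31403 (G = 409 - 31812 = -31403)
1/((107 - 413*471) + G) = 1/((107 - 413*471) - 31403) = 1/((107 - 194523) - 31403) = 1/(-194416 - 31403) = 1/(-225819) = -1/225819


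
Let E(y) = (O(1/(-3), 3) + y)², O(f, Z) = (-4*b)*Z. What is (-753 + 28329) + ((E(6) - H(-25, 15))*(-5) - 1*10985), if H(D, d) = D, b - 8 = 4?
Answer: -78754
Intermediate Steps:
b = 12 (b = 8 + 4 = 12)
O(f, Z) = -48*Z (O(f, Z) = (-4*12)*Z = -48*Z)
E(y) = (-144 + y)² (E(y) = (-48*3 + y)² = (-144 + y)²)
(-753 + 28329) + ((E(6) - H(-25, 15))*(-5) - 1*10985) = (-753 + 28329) + (((-144 + 6)² - 1*(-25))*(-5) - 1*10985) = 27576 + (((-138)² + 25)*(-5) - 10985) = 27576 + ((19044 + 25)*(-5) - 10985) = 27576 + (19069*(-5) - 10985) = 27576 + (-95345 - 10985) = 27576 - 106330 = -78754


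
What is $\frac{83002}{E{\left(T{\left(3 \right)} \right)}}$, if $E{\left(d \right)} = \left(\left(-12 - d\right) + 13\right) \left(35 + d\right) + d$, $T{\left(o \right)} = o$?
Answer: $- \frac{83002}{73} \approx -1137.0$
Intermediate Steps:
$E{\left(d \right)} = d + \left(1 - d\right) \left(35 + d\right)$ ($E{\left(d \right)} = \left(1 - d\right) \left(35 + d\right) + d = d + \left(1 - d\right) \left(35 + d\right)$)
$\frac{83002}{E{\left(T{\left(3 \right)} \right)}} = \frac{83002}{35 - 3^{2} - 99} = \frac{83002}{35 - 9 - 99} = \frac{83002}{-73} = 83002 \left(- \frac{1}{73}\right) = - \frac{83002}{73}$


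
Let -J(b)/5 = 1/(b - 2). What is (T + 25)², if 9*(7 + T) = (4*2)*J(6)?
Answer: 23104/81 ≈ 285.23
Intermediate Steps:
J(b) = -5/(-2 + b) (J(b) = -5/(b - 2) = -5/(-2 + b))
T = -73/9 (T = -7 + ((4*2)*(-5/(-2 + 6)))/9 = -7 + (8*(-5/4))/9 = -7 + (⅑)*(-10) = -7 - 10/9 = -73/9 ≈ -8.1111)
(T + 25)² = (-73/9 + 25)² = (152/9)² = 23104/81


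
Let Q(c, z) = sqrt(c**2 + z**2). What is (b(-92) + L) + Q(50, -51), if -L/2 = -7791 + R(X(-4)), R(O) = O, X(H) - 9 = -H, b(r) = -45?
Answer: 15511 + sqrt(5101) ≈ 15582.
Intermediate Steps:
X(H) = 9 - H
L = 15556 (L = -2*(-7791 + (9 - 1*(-4))) = -2*(-7791 + (9 + 4)) = -2*(-7791 + 13) = -2*(-7778) = 15556)
(b(-92) + L) + Q(50, -51) = (-45 + 15556) + sqrt(50**2 + (-51)**2) = 15511 + sqrt(2500 + 2601) = 15511 + sqrt(5101)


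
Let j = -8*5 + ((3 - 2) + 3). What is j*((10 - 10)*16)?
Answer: 0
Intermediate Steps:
j = -36 (j = -4*10 + (1 + 3) = -40 + 4 = -36)
j*((10 - 10)*16) = -36*(10 - 10)*16 = -0*16 = -36*0 = 0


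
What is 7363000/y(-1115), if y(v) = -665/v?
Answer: 1641949000/133 ≈ 1.2345e+7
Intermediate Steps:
7363000/y(-1115) = 7363000/((-665/(-1115))) = 7363000/((-665*(-1/1115))) = 7363000/(133/223) = 7363000*(223/133) = 1641949000/133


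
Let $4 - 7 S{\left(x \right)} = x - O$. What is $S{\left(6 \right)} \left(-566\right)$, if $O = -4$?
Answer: $\frac{3396}{7} \approx 485.14$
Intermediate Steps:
$S{\left(x \right)} = - \frac{x}{7}$ ($S{\left(x \right)} = \frac{4}{7} - \frac{x - -4}{7} = \frac{4}{7} - \frac{x + 4}{7} = \frac{4}{7} - \frac{4 + x}{7} = \frac{4}{7} - \left(\frac{4}{7} + \frac{x}{7}\right) = - \frac{x}{7}$)
$S{\left(6 \right)} \left(-566\right) = \left(- \frac{1}{7}\right) 6 \left(-566\right) = \left(- \frac{6}{7}\right) \left(-566\right) = \frac{3396}{7}$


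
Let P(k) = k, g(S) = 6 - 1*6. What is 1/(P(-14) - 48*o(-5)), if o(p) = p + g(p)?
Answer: 1/226 ≈ 0.0044248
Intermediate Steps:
g(S) = 0 (g(S) = 6 - 6 = 0)
o(p) = p (o(p) = p + 0 = p)
1/(P(-14) - 48*o(-5)) = 1/(-14 - 48*(-5)) = 1/(-14 + 240) = 1/226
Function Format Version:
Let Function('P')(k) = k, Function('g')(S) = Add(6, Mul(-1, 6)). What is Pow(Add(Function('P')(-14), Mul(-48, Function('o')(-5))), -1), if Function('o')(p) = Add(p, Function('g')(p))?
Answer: Rational(1, 226) ≈ 0.0044248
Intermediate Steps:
Function('g')(S) = 0 (Function('g')(S) = Add(6, -6) = 0)
Function('o')(p) = p (Function('o')(p) = Add(p, 0) = p)
Pow(Add(Function('P')(-14), Mul(-48, Function('o')(-5))), -1) = Pow(Add(-14, Mul(-48, -5)), -1) = Pow(Add(-14, 240), -1) = Pow(226, -1) = Rational(1, 226)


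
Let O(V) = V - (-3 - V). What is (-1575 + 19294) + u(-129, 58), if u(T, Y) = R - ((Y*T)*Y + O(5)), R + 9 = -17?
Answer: 451636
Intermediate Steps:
R = -26 (R = -9 - 17 = -26)
O(V) = 3 + 2*V (O(V) = V + (3 + V) = 3 + 2*V)
u(T, Y) = -39 - T*Y² (u(T, Y) = -26 - ((Y*T)*Y + (3 + 2*5)) = -26 - ((T*Y)*Y + (3 + 10)) = -26 - (T*Y² + 13) = -26 - (13 + T*Y²) = -26 + (-13 - T*Y²) = -39 - T*Y²)
(-1575 + 19294) + u(-129, 58) = (-1575 + 19294) + (-39 - 1*(-129)*58²) = 17719 + (-39 - 1*(-129)*3364) = 17719 + (-39 + 433956) = 17719 + 433917 = 451636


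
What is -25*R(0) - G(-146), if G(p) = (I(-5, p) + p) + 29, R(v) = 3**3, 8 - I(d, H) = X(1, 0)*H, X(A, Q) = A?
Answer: -712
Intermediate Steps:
I(d, H) = 8 - H
R(v) = 27
G(p) = 37 (G(p) = ((8 - p) + p) + 29 = 8 + 29 = 37)
-25*R(0) - G(-146) = -25*27 - 1*37 = -675 - 37 = -712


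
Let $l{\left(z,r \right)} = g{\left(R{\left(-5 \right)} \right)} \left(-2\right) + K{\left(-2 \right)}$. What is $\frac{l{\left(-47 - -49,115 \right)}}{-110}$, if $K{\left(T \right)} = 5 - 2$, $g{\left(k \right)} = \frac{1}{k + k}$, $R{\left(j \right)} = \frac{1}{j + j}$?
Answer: $- \frac{13}{110} \approx -0.11818$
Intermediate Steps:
$R{\left(j \right)} = \frac{1}{2 j}$
$g{\left(k \right)} = \frac{1}{2 k}$
$K{\left(T \right)} = 3$ ($K{\left(T \right)} = 5 - 2 = 3$)
$l{\left(z,r \right)} = 13$ ($l{\left(z,r \right)} = \frac{1}{2 \frac{1}{2 \left(-5\right)}} \left(-2\right) + 3 = \frac{1}{2 \cdot \frac{1}{2} \left(- \frac{1}{5}\right)} \left(-2\right) + 3 = \frac{1}{2 \left(- \frac{1}{10}\right)} \left(-2\right) + 3 = \frac{1}{2} \left(-10\right) \left(-2\right) + 3 = \left(-5\right) \left(-2\right) + 3 = 10 + 3 = 13$)
$\frac{l{\left(-47 - -49,115 \right)}}{-110} = \frac{13}{-110} = 13 \left(- \frac{1}{110}\right) = - \frac{13}{110}$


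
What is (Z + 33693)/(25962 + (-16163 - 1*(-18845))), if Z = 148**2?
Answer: 55597/28644 ≈ 1.9410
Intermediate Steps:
Z = 21904
(Z + 33693)/(25962 + (-16163 - 1*(-18845))) = (21904 + 33693)/(25962 + (-16163 - 1*(-18845))) = 55597/(25962 + (-16163 + 18845)) = 55597/(25962 + 2682) = 55597/28644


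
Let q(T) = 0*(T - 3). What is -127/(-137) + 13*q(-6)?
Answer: 127/137 ≈ 0.92701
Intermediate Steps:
q(T) = 0 (q(T) = 0*(-3 + T) = 0)
-127/(-137) + 13*q(-6) = -127/(-137) + 13*0 = -127*(-1/137) + 0 = 127/137 + 0 = 127/137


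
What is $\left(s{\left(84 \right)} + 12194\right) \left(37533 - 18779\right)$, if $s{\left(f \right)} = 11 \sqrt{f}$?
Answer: $228686276 + 412588 \sqrt{21} \approx 2.3058 \cdot 10^{8}$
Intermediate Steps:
$\left(s{\left(84 \right)} + 12194\right) \left(37533 - 18779\right) = \left(11 \sqrt{84} + 12194\right) \left(37533 - 18779\right) = \left(11 \cdot 2 \sqrt{21} + 12194\right) 18754 = \left(22 \sqrt{21} + 12194\right) 18754 = \left(12194 + 22 \sqrt{21}\right) 18754 = 228686276 + 412588 \sqrt{21}$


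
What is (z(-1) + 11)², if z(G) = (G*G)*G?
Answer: 100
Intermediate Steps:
z(G) = G³ (z(G) = G²*G = G³)
(z(-1) + 11)² = ((-1)³ + 11)² = (-1 + 11)² = 10² = 100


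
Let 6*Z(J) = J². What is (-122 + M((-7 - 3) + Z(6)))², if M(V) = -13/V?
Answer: 225625/16 ≈ 14102.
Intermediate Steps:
Z(J) = J²/6
(-122 + M((-7 - 3) + Z(6)))² = (-122 - 13/((-7 - 3) + (⅙)*6²))² = (-122 - 13/(-10 + (⅙)*36))² = (-122 - 13/(-10 + 6))² = (-122 - 13/(-4))² = (-122 - 13*(-¼))² = (-122 + 13/4)² = (-475/4)² = 225625/16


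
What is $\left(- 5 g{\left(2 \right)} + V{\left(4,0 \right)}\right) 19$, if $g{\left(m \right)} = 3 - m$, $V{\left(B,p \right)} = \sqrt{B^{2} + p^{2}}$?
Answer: $-19$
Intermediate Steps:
$\left(- 5 g{\left(2 \right)} + V{\left(4,0 \right)}\right) 19 = \left(- 5 \left(3 - 2\right) + \sqrt{4^{2} + 0^{2}}\right) 19 = \left(- 5 \left(3 - 2\right) + \sqrt{16 + 0}\right) 19 = \left(\left(-5\right) 1 + \sqrt{16}\right) 19 = \left(-5 + 4\right) 19 = \left(-1\right) 19 = -19$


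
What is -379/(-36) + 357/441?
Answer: 2857/252 ≈ 11.337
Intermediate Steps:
-379/(-36) + 357/441 = -379*(-1/36) + 357*(1/441) = 379/36 + 17/21 = 2857/252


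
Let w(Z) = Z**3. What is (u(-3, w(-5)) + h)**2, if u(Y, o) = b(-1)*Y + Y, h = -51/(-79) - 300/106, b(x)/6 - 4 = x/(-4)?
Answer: 467892936729/70123876 ≈ 6672.4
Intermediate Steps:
b(x) = 24 - 3*x/2 (b(x) = 24 + 6*(x/(-4)) = 24 + 6*(x*(-1/4)) = 24 + 6*(-x/4) = 24 - 3*x/2)
h = -9147/4187 (h = -51*(-1/79) - 300*1/106 = 51/79 - 150/53 = -9147/4187 ≈ -2.1846)
u(Y, o) = 53*Y/2 (u(Y, o) = (24 - 3/2*(-1))*Y + Y = (24 + 3/2)*Y + Y = 51*Y/2 + Y = 53*Y/2)
(u(-3, w(-5)) + h)**2 = ((53/2)*(-3) - 9147/4187)**2 = (-159/2 - 9147/4187)**2 = (-684027/8374)**2 = 467892936729/70123876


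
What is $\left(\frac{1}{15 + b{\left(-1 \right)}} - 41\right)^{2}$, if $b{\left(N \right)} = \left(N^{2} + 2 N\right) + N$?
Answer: $\frac{283024}{169} \approx 1674.7$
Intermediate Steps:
$b{\left(N \right)} = N^{2} + 3 N$
$\left(\frac{1}{15 + b{\left(-1 \right)}} - 41\right)^{2} = \left(\frac{1}{15 - \left(3 - 1\right)} - 41\right)^{2} = \left(\frac{1}{15 - 2} - 41\right)^{2} = \left(\frac{1}{13} - 41\right)^{2} = \left(- \frac{532}{13}\right)^{2} = \frac{283024}{169}$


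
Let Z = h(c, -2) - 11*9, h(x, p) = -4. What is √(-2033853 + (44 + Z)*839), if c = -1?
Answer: I*√2083354 ≈ 1443.4*I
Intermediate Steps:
Z = -103 (Z = -4 - 11*9 = -4 - 99 = -103)
√(-2033853 + (44 + Z)*839) = √(-2033853 + (44 - 103)*839) = √(-2033853 - 59*839) = √(-2033853 - 49501) = √(-2083354) = I*√2083354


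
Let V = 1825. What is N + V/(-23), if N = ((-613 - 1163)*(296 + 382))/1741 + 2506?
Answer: 69475489/40043 ≈ 1735.0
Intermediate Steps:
N = 3158818/1741 (N = -1776*678*(1/1741) + 2506 = -1204128*1/1741 + 2506 = -1204128/1741 + 2506 = 3158818/1741 ≈ 1814.4)
N + V/(-23) = 3158818/1741 + 1825/(-23) = 3158818/1741 + 1825*(-1/23) = 3158818/1741 - 1825/23 = 69475489/40043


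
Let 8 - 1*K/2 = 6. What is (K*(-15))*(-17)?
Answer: 1020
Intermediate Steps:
K = 4 (K = 16 - 2*6 = 16 - 12 = 4)
(K*(-15))*(-17) = (4*(-15))*(-17) = -60*(-17) = 1020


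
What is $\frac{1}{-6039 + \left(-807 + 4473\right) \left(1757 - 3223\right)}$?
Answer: $- \frac{1}{5380395} \approx -1.8586 \cdot 10^{-7}$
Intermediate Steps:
$\frac{1}{-6039 + \left(-807 + 4473\right) \left(1757 - 3223\right)} = \frac{1}{-6039 + 3666 \left(1757 - 3223\right)} = \frac{1}{-6039 + 3666 \left(-1466\right)} = \frac{1}{-6039 - 5374356} = \frac{1}{-5380395} = - \frac{1}{5380395}$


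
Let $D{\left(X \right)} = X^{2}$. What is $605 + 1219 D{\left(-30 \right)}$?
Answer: $1097705$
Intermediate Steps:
$605 + 1219 D{\left(-30 \right)} = 605 + 1219 \left(-30\right)^{2} = 605 + 1219 \cdot 900 = 605 + 1097100 = 1097705$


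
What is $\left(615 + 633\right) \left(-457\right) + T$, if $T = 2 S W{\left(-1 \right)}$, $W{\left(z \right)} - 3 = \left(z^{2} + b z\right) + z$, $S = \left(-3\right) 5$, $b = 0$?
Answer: $-570426$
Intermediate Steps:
$S = -15$
$W{\left(z \right)} = 3 + z + z^{2}$ ($W{\left(z \right)} = 3 + \left(\left(z^{2} + 0 z\right) + z\right) = 3 + \left(\left(z^{2} + 0\right) + z\right) = 3 + \left(z^{2} + z\right) = 3 + \left(z + z^{2}\right) = 3 + z + z^{2}$)
$T = -90$ ($T = 2 \left(-15\right) \left(3 - 1 + \left(-1\right)^{2}\right) = - 30 \left(3 - 1 + 1\right) = \left(-30\right) 3 = -90$)
$\left(615 + 633\right) \left(-457\right) + T = \left(615 + 633\right) \left(-457\right) - 90 = 1248 \left(-457\right) - 90 = -570336 - 90 = -570426$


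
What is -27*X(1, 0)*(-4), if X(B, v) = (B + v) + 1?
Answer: 216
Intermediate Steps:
X(B, v) = 1 + B + v
-27*X(1, 0)*(-4) = -27*(1 + 1 + 0)*(-4) = -27*2*(-4) = -54*(-4) = 216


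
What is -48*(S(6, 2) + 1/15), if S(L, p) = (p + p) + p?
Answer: -1456/5 ≈ -291.20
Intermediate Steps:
S(L, p) = 3*p (S(L, p) = 2*p + p = 3*p)
-48*(S(6, 2) + 1/15) = -48*(3*2 + 1/15) = -48*(6 + 1/15) = -48*91/15 = -1456/5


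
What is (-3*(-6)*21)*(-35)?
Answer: -13230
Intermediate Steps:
(-3*(-6)*21)*(-35) = (18*21)*(-35) = 378*(-35) = -13230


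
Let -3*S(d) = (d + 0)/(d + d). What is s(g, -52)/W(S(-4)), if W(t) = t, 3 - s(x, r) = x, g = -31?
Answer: -204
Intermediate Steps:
S(d) = -⅙ (S(d) = -(d + 0)/(3*(d + d)) = -d/(3*(2*d)) = -d*1/(2*d)/3 = -⅓*½ = -⅙)
s(x, r) = 3 - x
s(g, -52)/W(S(-4)) = (3 - 1*(-31))/(-⅙) = (3 + 31)*(-6) = 34*(-6) = -204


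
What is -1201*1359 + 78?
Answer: -1632081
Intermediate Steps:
-1201*1359 + 78 = -1632159 + 78 = -1632081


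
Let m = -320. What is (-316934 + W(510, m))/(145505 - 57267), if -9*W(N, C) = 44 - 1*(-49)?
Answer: -950833/264714 ≈ -3.5919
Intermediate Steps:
W(N, C) = -31/3 (W(N, C) = -(44 - 1*(-49))/9 = -(44 + 49)/9 = -⅑*93 = -31/3)
(-316934 + W(510, m))/(145505 - 57267) = (-316934 - 31/3)/(145505 - 57267) = -950833/3/88238 = -950833/3*1/88238 = -950833/264714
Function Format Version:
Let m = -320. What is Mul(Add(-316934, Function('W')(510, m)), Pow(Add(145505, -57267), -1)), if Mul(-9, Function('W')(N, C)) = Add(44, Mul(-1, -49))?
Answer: Rational(-950833, 264714) ≈ -3.5919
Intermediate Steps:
Function('W')(N, C) = Rational(-31, 3) (Function('W')(N, C) = Mul(Rational(-1, 9), Add(44, Mul(-1, -49))) = Mul(Rational(-1, 9), Add(44, 49)) = Mul(Rational(-1, 9), 93) = Rational(-31, 3))
Mul(Add(-316934, Function('W')(510, m)), Pow(Add(145505, -57267), -1)) = Mul(Add(-316934, Rational(-31, 3)), Pow(Add(145505, -57267), -1)) = Mul(Rational(-950833, 3), Pow(88238, -1)) = Mul(Rational(-950833, 3), Rational(1, 88238)) = Rational(-950833, 264714)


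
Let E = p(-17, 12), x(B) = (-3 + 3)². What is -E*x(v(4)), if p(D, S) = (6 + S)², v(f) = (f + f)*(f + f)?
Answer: 0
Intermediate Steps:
v(f) = 4*f² (v(f) = (2*f)*(2*f) = 4*f²)
x(B) = 0 (x(B) = 0² = 0)
E = 324 (E = (6 + 12)² = 18² = 324)
-E*x(v(4)) = -324*0 = -1*0 = 0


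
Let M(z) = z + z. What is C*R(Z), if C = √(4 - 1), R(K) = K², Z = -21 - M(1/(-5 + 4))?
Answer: 361*√3 ≈ 625.27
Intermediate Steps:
M(z) = 2*z
Z = -19 (Z = -21 - 2/(-5 + 4) = -21 - 2/(-1) = -21 - 2*(-1) = -21 - 1*(-2) = -21 + 2 = -19)
C = √3 ≈ 1.7320
C*R(Z) = √3*(-19)² = √3*361 = 361*√3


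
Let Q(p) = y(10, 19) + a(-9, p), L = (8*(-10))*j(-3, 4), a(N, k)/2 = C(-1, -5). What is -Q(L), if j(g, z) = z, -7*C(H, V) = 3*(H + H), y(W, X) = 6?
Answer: -54/7 ≈ -7.7143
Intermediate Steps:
C(H, V) = -6*H/7 (C(H, V) = -3*(H + H)/7 = -3*2*H/7 = -6*H/7)
a(N, k) = 12/7 (a(N, k) = 2*(-6/7*(-1)) = 2*(6/7) = 12/7)
L = -320 (L = (8*(-10))*4 = -80*4 = -320)
Q(p) = 54/7 (Q(p) = 6 + 12/7 = 54/7)
-Q(L) = -1*54/7 = -54/7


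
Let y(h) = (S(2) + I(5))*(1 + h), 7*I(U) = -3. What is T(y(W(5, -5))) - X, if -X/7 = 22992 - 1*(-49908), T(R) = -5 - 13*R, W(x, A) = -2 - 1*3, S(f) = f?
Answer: 3572637/7 ≈ 5.1038e+5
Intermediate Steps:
I(U) = -3/7 (I(U) = (1/7)*(-3) = -3/7)
W(x, A) = -5 (W(x, A) = -2 - 3 = -5)
y(h) = 11/7 + 11*h/7 (y(h) = (2 - 3/7)*(1 + h) = 11*(1 + h)/7 = 11/7 + 11*h/7)
X = -510300 (X = -7*(22992 - 1*(-49908)) = -7*(22992 + 49908) = -7*72900 = -510300)
T(y(W(5, -5))) - X = (-5 - 13*(11/7 + (11/7)*(-5))) - 1*(-510300) = (-5 - 13*(11/7 - 55/7)) + 510300 = (-5 - 13*(-44/7)) + 510300 = (-5 + 572/7) + 510300 = 537/7 + 510300 = 3572637/7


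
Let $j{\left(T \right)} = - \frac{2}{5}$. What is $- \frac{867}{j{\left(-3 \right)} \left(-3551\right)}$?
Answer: $- \frac{4335}{7102} \approx -0.61039$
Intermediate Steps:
$j{\left(T \right)} = - \frac{2}{5}$ ($j{\left(T \right)} = \left(-2\right) \frac{1}{5} = - \frac{2}{5}$)
$- \frac{867}{j{\left(-3 \right)} \left(-3551\right)} = - \frac{867}{\left(- \frac{2}{5}\right) \left(-3551\right)} = - \frac{867}{\frac{7102}{5}} = \left(-867\right) \frac{5}{7102} = - \frac{4335}{7102}$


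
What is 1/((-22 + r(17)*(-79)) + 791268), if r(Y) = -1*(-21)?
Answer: 1/789587 ≈ 1.2665e-6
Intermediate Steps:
r(Y) = 21
1/((-22 + r(17)*(-79)) + 791268) = 1/((-22 + 21*(-79)) + 791268) = 1/((-22 - 1659) + 791268) = 1/(-1681 + 791268) = 1/789587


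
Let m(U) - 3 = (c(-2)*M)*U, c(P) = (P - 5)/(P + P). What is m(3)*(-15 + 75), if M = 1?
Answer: 495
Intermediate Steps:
c(P) = (-5 + P)/(2*P) (c(P) = (-5 + P)/((2*P)) = (-5 + P)*(1/(2*P)) = (-5 + P)/(2*P))
m(U) = 3 + 7*U/4 (m(U) = 3 + (((1/2)*(-5 - 2)/(-2))*1)*U = 3 + (((1/2)*(-1/2)*(-7))*1)*U = 3 + ((7/4)*1)*U = 3 + 7*U/4)
m(3)*(-15 + 75) = (3 + (7/4)*3)*(-15 + 75) = (3 + 21/4)*60 = (33/4)*60 = 495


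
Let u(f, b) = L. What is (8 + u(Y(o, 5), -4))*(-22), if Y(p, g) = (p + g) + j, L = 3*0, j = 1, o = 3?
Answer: -176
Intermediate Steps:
L = 0
Y(p, g) = 1 + g + p (Y(p, g) = (p + g) + 1 = (g + p) + 1 = 1 + g + p)
u(f, b) = 0
(8 + u(Y(o, 5), -4))*(-22) = (8 + 0)*(-22) = 8*(-22) = -176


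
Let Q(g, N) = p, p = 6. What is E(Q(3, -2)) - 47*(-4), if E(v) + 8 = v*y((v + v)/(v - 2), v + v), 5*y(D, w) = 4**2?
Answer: 996/5 ≈ 199.20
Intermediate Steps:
y(D, w) = 16/5 (y(D, w) = (1/5)*4**2 = (1/5)*16 = 16/5)
Q(g, N) = 6
E(v) = -8 + 16*v/5 (E(v) = -8 + v*(16/5) = -8 + 16*v/5)
E(Q(3, -2)) - 47*(-4) = (-8 + (16/5)*6) - 47*(-4) = (-8 + 96/5) + 188 = 56/5 + 188 = 996/5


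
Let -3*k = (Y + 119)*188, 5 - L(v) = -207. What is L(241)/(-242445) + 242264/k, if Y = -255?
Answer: 22025208253/774854220 ≈ 28.425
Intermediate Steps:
L(v) = 212 (L(v) = 5 - 1*(-207) = 5 + 207 = 212)
k = 25568/3 (k = -(-255 + 119)*188/3 = -(-136)*188/3 = -⅓*(-25568) = 25568/3 ≈ 8522.7)
L(241)/(-242445) + 242264/k = 212/(-242445) + 242264/(25568/3) = 212*(-1/242445) + 242264*(3/25568) = -212/242445 + 90849/3196 = 22025208253/774854220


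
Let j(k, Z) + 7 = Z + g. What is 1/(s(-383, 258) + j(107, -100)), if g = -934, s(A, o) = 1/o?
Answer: -258/268577 ≈ -0.00096062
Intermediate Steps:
j(k, Z) = -941 + Z (j(k, Z) = -7 + (Z - 934) = -7 + (-934 + Z) = -941 + Z)
1/(s(-383, 258) + j(107, -100)) = 1/(1/258 + (-941 - 100)) = 1/(1/258 - 1041) = 1/(-268577/258) = -258/268577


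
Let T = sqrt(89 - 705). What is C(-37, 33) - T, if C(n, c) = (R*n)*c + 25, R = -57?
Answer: 69622 - 2*I*sqrt(154) ≈ 69622.0 - 24.819*I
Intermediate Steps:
C(n, c) = 25 - 57*c*n (C(n, c) = (-57*n)*c + 25 = -57*c*n + 25 = 25 - 57*c*n)
T = 2*I*sqrt(154) (T = sqrt(-616) = 2*I*sqrt(154) ≈ 24.819*I)
C(-37, 33) - T = (25 - 57*33*(-37)) - 2*I*sqrt(154) = (25 + 69597) - 2*I*sqrt(154) = 69622 - 2*I*sqrt(154)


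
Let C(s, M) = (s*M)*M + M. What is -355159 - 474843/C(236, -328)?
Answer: -9017308484707/25389496 ≈ -3.5516e+5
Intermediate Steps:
C(s, M) = M + s*M**2 (C(s, M) = (M*s)*M + M = s*M**2 + M = M + s*M**2)
-355159 - 474843/C(236, -328) = -355159 - 474843/((-328*(1 - 328*236))) = -355159 - 474843/((-328*(1 - 77408))) = -355159 - 474843/((-328*(-77407))) = -355159 - 474843/25389496 = -9017308484707/25389496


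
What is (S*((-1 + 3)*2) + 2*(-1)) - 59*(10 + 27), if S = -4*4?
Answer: -2249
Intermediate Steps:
S = -16
(S*((-1 + 3)*2) + 2*(-1)) - 59*(10 + 27) = (-16*(-1 + 3)*2 + 2*(-1)) - 59*(10 + 27) = (-32*2 - 2) - 59*37 = (-16*4 - 2) - 2183 = (-64 - 2) - 2183 = -66 - 2183 = -2249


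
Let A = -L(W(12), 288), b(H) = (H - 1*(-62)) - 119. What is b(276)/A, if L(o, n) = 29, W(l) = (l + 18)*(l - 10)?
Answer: -219/29 ≈ -7.5517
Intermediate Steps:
W(l) = (-10 + l)*(18 + l) (W(l) = (18 + l)*(-10 + l) = (-10 + l)*(18 + l))
b(H) = -57 + H (b(H) = (H + 62) - 119 = (62 + H) - 119 = -57 + H)
A = -29 (A = -1*29 = -29)
b(276)/A = (-57 + 276)/(-29) = 219*(-1/29) = -219/29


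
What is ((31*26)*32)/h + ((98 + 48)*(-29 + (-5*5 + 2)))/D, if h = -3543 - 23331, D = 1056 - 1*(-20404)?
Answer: -94690466/72089505 ≈ -1.3135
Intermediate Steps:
D = 21460 (D = 1056 + 20404 = 21460)
h = -26874
((31*26)*32)/h + ((98 + 48)*(-29 + (-5*5 + 2)))/D = ((31*26)*32)/(-26874) + ((98 + 48)*(-29 + (-5*5 + 2)))/21460 = (806*32)*(-1/26874) + (146*(-29 + (-25 + 2)))*(1/21460) = 25792*(-1/26874) + (146*(-29 - 23))*(1/21460) = -12896/13437 + (146*(-52))*(1/21460) = -12896/13437 - 7592*1/21460 = -12896/13437 - 1898/5365 = -94690466/72089505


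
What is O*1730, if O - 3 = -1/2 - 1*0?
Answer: 4325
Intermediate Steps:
O = 5/2 (O = 3 + (-1/2 - 1*0) = 3 + (-1*1/2 + 0) = 3 + (-1/2 + 0) = 3 - 1/2 = 5/2 ≈ 2.5000)
O*1730 = (5/2)*1730 = 4325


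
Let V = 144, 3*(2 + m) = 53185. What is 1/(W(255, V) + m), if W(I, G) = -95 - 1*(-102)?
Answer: 3/53200 ≈ 5.6391e-5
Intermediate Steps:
m = 53179/3 (m = -2 + (⅓)*53185 = -2 + 53185/3 = 53179/3 ≈ 17726.)
W(I, G) = 7 (W(I, G) = -95 + 102 = 7)
1/(W(255, V) + m) = 1/(7 + 53179/3) = 1/(53200/3) = 3/53200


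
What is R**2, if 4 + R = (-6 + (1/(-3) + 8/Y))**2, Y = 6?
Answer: 441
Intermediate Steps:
R = 21 (R = -4 + (-6 + (1/(-3) + 8/6))**2 = -4 + (-6 + (1*(-1/3) + 8*(1/6)))**2 = -4 + (-6 + (-1/3 + 4/3))**2 = -4 + (-6 + 1)**2 = -4 + (-5)**2 = -4 + 25 = 21)
R**2 = 21**2 = 441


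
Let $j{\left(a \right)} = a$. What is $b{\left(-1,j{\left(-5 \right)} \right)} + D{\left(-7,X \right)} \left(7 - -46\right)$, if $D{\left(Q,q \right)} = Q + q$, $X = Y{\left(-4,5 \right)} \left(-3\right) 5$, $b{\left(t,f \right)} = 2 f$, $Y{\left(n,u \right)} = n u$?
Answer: $15519$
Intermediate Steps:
$X = 300$ ($X = \left(-4\right) 5 \left(-3\right) 5 = \left(-20\right) \left(-3\right) 5 = 60 \cdot 5 = 300$)
$b{\left(-1,j{\left(-5 \right)} \right)} + D{\left(-7,X \right)} \left(7 - -46\right) = 2 \left(-5\right) + \left(-7 + 300\right) \left(7 - -46\right) = -10 + 293 \left(7 + 46\right) = -10 + 293 \cdot 53 = -10 + 15529 = 15519$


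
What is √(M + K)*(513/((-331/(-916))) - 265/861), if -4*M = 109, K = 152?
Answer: 404503073*√499/569982 ≈ 15853.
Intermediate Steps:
M = -109/4 (M = -¼*109 = -109/4 ≈ -27.250)
√(M + K)*(513/((-331/(-916))) - 265/861) = √(-109/4 + 152)*(513/((-331/(-916))) - 265/861) = √(499/4)*(513/((-331*(-1/916))) - 265*1/861) = (√499/2)*(513/(331/916) - 265/861) = (√499/2)*(513*(916/331) - 265/861) = (√499/2)*(469908/331 - 265/861) = (√499/2)*(404503073/284991) = 404503073*√499/569982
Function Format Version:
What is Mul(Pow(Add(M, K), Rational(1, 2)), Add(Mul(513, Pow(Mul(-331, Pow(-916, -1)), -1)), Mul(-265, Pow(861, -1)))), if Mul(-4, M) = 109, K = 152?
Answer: Mul(Rational(404503073, 569982), Pow(499, Rational(1, 2))) ≈ 15853.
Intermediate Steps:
M = Rational(-109, 4) (M = Mul(Rational(-1, 4), 109) = Rational(-109, 4) ≈ -27.250)
Mul(Pow(Add(M, K), Rational(1, 2)), Add(Mul(513, Pow(Mul(-331, Pow(-916, -1)), -1)), Mul(-265, Pow(861, -1)))) = Mul(Pow(Add(Rational(-109, 4), 152), Rational(1, 2)), Add(Mul(513, Pow(Mul(-331, Pow(-916, -1)), -1)), Mul(-265, Pow(861, -1)))) = Mul(Pow(Rational(499, 4), Rational(1, 2)), Add(Mul(513, Pow(Mul(-331, Rational(-1, 916)), -1)), Mul(-265, Rational(1, 861)))) = Mul(Mul(Rational(1, 2), Pow(499, Rational(1, 2))), Add(Mul(513, Pow(Rational(331, 916), -1)), Rational(-265, 861))) = Mul(Mul(Rational(1, 2), Pow(499, Rational(1, 2))), Add(Mul(513, Rational(916, 331)), Rational(-265, 861))) = Mul(Mul(Rational(1, 2), Pow(499, Rational(1, 2))), Add(Rational(469908, 331), Rational(-265, 861))) = Mul(Mul(Rational(1, 2), Pow(499, Rational(1, 2))), Rational(404503073, 284991)) = Mul(Rational(404503073, 569982), Pow(499, Rational(1, 2)))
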